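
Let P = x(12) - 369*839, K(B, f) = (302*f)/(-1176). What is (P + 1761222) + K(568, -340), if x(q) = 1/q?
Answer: 853610417/588 ≈ 1.4517e+6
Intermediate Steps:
K(B, f) = -151*f/588 (K(B, f) = (302*f)*(-1/1176) = -151*f/588)
P = -3715091/12 (P = 1/12 - 369*839 = 1/12 - 309591 = -3715091/12 ≈ -3.0959e+5)
(P + 1761222) + K(568, -340) = (-3715091/12 + 1761222) - 151/588*(-340) = 17419573/12 + 12835/147 = 853610417/588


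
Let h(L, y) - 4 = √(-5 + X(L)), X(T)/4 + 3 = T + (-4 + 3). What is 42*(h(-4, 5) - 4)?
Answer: 42*I*√37 ≈ 255.48*I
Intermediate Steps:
X(T) = -16 + 4*T (X(T) = -12 + 4*(T + (-4 + 3)) = -12 + 4*(T - 1) = -12 + 4*(-1 + T) = -12 + (-4 + 4*T) = -16 + 4*T)
h(L, y) = 4 + √(-21 + 4*L) (h(L, y) = 4 + √(-5 + (-16 + 4*L)) = 4 + √(-21 + 4*L))
42*(h(-4, 5) - 4) = 42*((4 + √(-21 + 4*(-4))) - 4) = 42*((4 + √(-21 - 16)) - 4) = 42*((4 + √(-37)) - 4) = 42*((4 + I*√37) - 4) = 42*(I*√37) = 42*I*√37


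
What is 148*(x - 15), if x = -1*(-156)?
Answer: 20868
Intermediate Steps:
x = 156
148*(x - 15) = 148*(156 - 15) = 148*141 = 20868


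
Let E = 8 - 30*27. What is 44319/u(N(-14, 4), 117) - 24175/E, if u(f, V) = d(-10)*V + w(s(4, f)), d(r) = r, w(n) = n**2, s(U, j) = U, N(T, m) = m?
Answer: -1911472/231377 ≈ -8.2613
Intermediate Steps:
E = -802 (E = 8 - 810 = -802)
u(f, V) = 16 - 10*V (u(f, V) = -10*V + 4**2 = -10*V + 16 = 16 - 10*V)
44319/u(N(-14, 4), 117) - 24175/E = 44319/(16 - 10*117) - 24175/(-802) = 44319/(16 - 1170) - 24175*(-1/802) = 44319/(-1154) + 24175/802 = 44319*(-1/1154) + 24175/802 = -44319/1154 + 24175/802 = -1911472/231377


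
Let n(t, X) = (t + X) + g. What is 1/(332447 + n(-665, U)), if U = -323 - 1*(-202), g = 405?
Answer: 1/332066 ≈ 3.0114e-6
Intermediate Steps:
U = -121 (U = -323 + 202 = -121)
n(t, X) = 405 + X + t (n(t, X) = (t + X) + 405 = (X + t) + 405 = 405 + X + t)
1/(332447 + n(-665, U)) = 1/(332447 + (405 - 121 - 665)) = 1/(332447 - 381) = 1/332066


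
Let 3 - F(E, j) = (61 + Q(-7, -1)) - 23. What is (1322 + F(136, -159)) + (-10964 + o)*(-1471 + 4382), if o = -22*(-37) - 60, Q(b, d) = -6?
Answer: -29720017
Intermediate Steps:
o = 754 (o = 814 - 60 = 754)
F(E, j) = -29 (F(E, j) = 3 - ((61 - 6) - 23) = 3 - (55 - 23) = 3 - 1*32 = 3 - 32 = -29)
(1322 + F(136, -159)) + (-10964 + o)*(-1471 + 4382) = (1322 - 29) + (-10964 + 754)*(-1471 + 4382) = 1293 - 10210*2911 = 1293 - 29721310 = -29720017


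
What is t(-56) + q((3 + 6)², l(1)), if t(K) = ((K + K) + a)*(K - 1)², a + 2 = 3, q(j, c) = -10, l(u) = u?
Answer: -360649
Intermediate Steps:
a = 1 (a = -2 + 3 = 1)
t(K) = (-1 + K)²*(1 + 2*K) (t(K) = ((K + K) + 1)*(K - 1)² = (2*K + 1)*(-1 + K)² = (1 + 2*K)*(-1 + K)² = (-1 + K)²*(1 + 2*K))
t(-56) + q((3 + 6)², l(1)) = (-1 - 56)²*(1 + 2*(-56)) - 10 = (-57)²*(1 - 112) - 10 = 3249*(-111) - 10 = -360639 - 10 = -360649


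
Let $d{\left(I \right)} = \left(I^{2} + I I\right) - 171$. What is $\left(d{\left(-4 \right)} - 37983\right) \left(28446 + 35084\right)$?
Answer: $-2421890660$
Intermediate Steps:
$d{\left(I \right)} = -171 + 2 I^{2}$ ($d{\left(I \right)} = \left(I^{2} + I^{2}\right) - 171 = 2 I^{2} - 171 = -171 + 2 I^{2}$)
$\left(d{\left(-4 \right)} - 37983\right) \left(28446 + 35084\right) = \left(\left(-171 + 2 \left(-4\right)^{2}\right) - 37983\right) \left(28446 + 35084\right) = \left(\left(-171 + 2 \cdot 16\right) - 37983\right) 63530 = \left(\left(-171 + 32\right) - 37983\right) 63530 = \left(-139 - 37983\right) 63530 = \left(-38122\right) 63530 = -2421890660$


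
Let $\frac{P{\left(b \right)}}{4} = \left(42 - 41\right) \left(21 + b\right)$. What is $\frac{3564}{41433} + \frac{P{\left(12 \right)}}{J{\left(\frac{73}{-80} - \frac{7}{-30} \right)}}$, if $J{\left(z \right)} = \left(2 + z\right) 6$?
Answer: $\frac{73298676}{4378087} \approx 16.742$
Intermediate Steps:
$P{\left(b \right)} = 84 + 4 b$ ($P{\left(b \right)} = 4 \left(42 - 41\right) \left(21 + b\right) = 4 \cdot 1 \left(21 + b\right) = 4 \left(21 + b\right) = 84 + 4 b$)
$J{\left(z \right)} = 12 + 6 z$
$\frac{3564}{41433} + \frac{P{\left(12 \right)}}{J{\left(\frac{73}{-80} - \frac{7}{-30} \right)}} = \frac{3564}{41433} + \frac{84 + 4 \cdot 12}{12 + 6 \left(\frac{73}{-80} - \frac{7}{-30}\right)} = 3564 \cdot \frac{1}{41433} + \frac{84 + 48}{12 + 6 \left(73 \left(- \frac{1}{80}\right) - - \frac{7}{30}\right)} = \frac{1188}{13811} + \frac{132}{12 + 6 \left(- \frac{73}{80} + \frac{7}{30}\right)} = \frac{1188}{13811} + \frac{132}{12 + 6 \left(- \frac{163}{240}\right)} = \frac{1188}{13811} + \frac{132}{12 - \frac{163}{40}} = \frac{1188}{13811} + \frac{132}{\frac{317}{40}} = \frac{1188}{13811} + 132 \cdot \frac{40}{317} = \frac{1188}{13811} + \frac{5280}{317} = \frac{73298676}{4378087}$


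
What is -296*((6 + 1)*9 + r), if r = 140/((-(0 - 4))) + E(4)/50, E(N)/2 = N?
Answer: -726384/25 ≈ -29055.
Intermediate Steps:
E(N) = 2*N
r = 879/25 (r = 140/((-(0 - 4))) + (2*4)/50 = 140/((-1*(-4))) + 8*(1/50) = 140/4 + 4/25 = 140*(¼) + 4/25 = 35 + 4/25 = 879/25 ≈ 35.160)
-296*((6 + 1)*9 + r) = -296*((6 + 1)*9 + 879/25) = -296*(7*9 + 879/25) = -296*(63 + 879/25) = -296*2454/25 = -726384/25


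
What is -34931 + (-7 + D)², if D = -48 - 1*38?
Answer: -26282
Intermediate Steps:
D = -86 (D = -48 - 38 = -86)
-34931 + (-7 + D)² = -34931 + (-7 - 86)² = -34931 + (-93)² = -34931 + 8649 = -26282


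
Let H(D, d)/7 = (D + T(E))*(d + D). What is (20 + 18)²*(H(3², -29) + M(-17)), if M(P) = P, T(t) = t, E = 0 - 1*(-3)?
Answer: -2450468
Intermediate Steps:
E = 3 (E = 0 + 3 = 3)
H(D, d) = 7*(3 + D)*(D + d) (H(D, d) = 7*((D + 3)*(d + D)) = 7*((3 + D)*(D + d)) = 7*(3 + D)*(D + d))
(20 + 18)²*(H(3², -29) + M(-17)) = (20 + 18)²*((7*(3²)² + 21*3² + 21*(-29) + 7*3²*(-29)) - 17) = 38²*((7*9² + 21*9 - 609 + 7*9*(-29)) - 17) = 1444*((7*81 + 189 - 609 - 1827) - 17) = 1444*((567 + 189 - 609 - 1827) - 17) = 1444*(-1680 - 17) = 1444*(-1697) = -2450468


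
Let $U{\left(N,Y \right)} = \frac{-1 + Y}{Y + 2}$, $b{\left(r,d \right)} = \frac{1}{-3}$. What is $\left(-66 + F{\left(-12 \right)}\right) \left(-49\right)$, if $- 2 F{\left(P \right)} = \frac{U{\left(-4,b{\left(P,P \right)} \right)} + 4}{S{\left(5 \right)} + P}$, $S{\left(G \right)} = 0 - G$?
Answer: $\frac{274498}{85} \approx 3229.4$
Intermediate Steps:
$b{\left(r,d \right)} = - \frac{1}{3}$
$S{\left(G \right)} = - G$
$U{\left(N,Y \right)} = \frac{-1 + Y}{2 + Y}$
$F{\left(P \right)} = - \frac{8}{5 \left(-5 + P\right)}$ ($F{\left(P \right)} = - \frac{\left(\frac{-1 - \frac{1}{3}}{2 - \frac{1}{3}} + 4\right) \frac{1}{\left(-1\right) 5 + P}}{2} = - \frac{\left(\frac{1}{\frac{5}{3}} \left(- \frac{4}{3}\right) + 4\right) \frac{1}{-5 + P}}{2} = - \frac{\left(\frac{3}{5} \left(- \frac{4}{3}\right) + 4\right) \frac{1}{-5 + P}}{2} = - \frac{\left(- \frac{4}{5} + 4\right) \frac{1}{-5 + P}}{2} = - \frac{\frac{16}{5} \frac{1}{-5 + P}}{2} = - \frac{8}{5 \left(-5 + P\right)}$)
$\left(-66 + F{\left(-12 \right)}\right) \left(-49\right) = \left(-66 - \frac{8}{-25 + 5 \left(-12\right)}\right) \left(-49\right) = \left(-66 - \frac{8}{-25 - 60}\right) \left(-49\right) = \left(-66 - \frac{8}{-85}\right) \left(-49\right) = \left(-66 - - \frac{8}{85}\right) \left(-49\right) = \left(-66 + \frac{8}{85}\right) \left(-49\right) = \left(- \frac{5602}{85}\right) \left(-49\right) = \frac{274498}{85}$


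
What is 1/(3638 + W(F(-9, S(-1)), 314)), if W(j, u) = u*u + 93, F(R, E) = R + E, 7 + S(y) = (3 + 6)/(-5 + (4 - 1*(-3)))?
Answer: 1/102327 ≈ 9.7726e-6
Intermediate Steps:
S(y) = -5/2 (S(y) = -7 + (3 + 6)/(-5 + (4 - 1*(-3))) = -7 + 9/(-5 + (4 + 3)) = -7 + 9/(-5 + 7) = -7 + 9/2 = -5/2)
F(R, E) = E + R
W(j, u) = 93 + u² (W(j, u) = u² + 93 = 93 + u²)
1/(3638 + W(F(-9, S(-1)), 314)) = 1/(3638 + (93 + 314²)) = 1/(3638 + (93 + 98596)) = 1/(3638 + 98689) = 1/102327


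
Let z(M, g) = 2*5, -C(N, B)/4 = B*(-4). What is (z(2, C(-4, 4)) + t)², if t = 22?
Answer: 1024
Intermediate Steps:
C(N, B) = 16*B (C(N, B) = -4*B*(-4) = -(-16)*B = 16*B)
z(M, g) = 10
(z(2, C(-4, 4)) + t)² = (10 + 22)² = 32² = 1024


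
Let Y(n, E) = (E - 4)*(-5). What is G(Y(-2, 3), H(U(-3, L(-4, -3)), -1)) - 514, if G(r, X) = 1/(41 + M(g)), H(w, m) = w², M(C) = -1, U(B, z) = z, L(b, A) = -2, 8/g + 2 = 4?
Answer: -20559/40 ≈ -513.97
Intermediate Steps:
g = 4 (g = 8/(-2 + 4) = 8/2 = 8*(½) = 4)
Y(n, E) = 20 - 5*E (Y(n, E) = (-4 + E)*(-5) = 20 - 5*E)
G(r, X) = 1/40 (G(r, X) = 1/(41 - 1) = 1/40)
G(Y(-2, 3), H(U(-3, L(-4, -3)), -1)) - 514 = 1/40 - 514 = -20559/40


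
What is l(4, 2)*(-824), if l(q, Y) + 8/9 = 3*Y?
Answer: -37904/9 ≈ -4211.6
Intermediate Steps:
l(q, Y) = -8/9 + 3*Y
l(4, 2)*(-824) = (-8/9 + 3*2)*(-824) = (-8/9 + 6)*(-824) = (46/9)*(-824) = -37904/9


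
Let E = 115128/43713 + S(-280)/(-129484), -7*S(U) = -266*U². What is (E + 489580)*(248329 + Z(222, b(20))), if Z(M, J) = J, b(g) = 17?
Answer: 6371852703756024744/52408649 ≈ 1.2158e+11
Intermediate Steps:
S(U) = 38*U² (S(U) = -(-38)*U² = 38*U²)
E = -1067801256/52408649 (E = 115128/43713 + (38*(-280)²)/(-129484) = 115128*(1/43713) + (38*78400)*(-1/129484) = 4264/1619 + 2979200*(-1/129484) = 4264/1619 - 744800/32371 = -1067801256/52408649 ≈ -20.375)
(E + 489580)*(248329 + Z(222, b(20))) = (-1067801256/52408649 + 489580)*(248329 + 17) = (25657158576164/52408649)*248346 = 6371852703756024744/52408649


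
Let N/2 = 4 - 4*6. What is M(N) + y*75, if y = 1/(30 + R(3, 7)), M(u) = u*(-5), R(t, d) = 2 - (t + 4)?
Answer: 203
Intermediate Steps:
R(t, d) = -2 - t (R(t, d) = 2 - (4 + t) = 2 + (-4 - t) = -2 - t)
N = -40 (N = 2*(4 - 4*6) = 2*(4 - 24) = 2*(-20) = -40)
M(u) = -5*u
y = 1/25 (y = 1/(30 + (-2 - 1*3)) = 1/(30 + (-2 - 3)) = 1/(30 - 5) = 1/25 ≈ 0.040000)
M(N) + y*75 = -5*(-40) + (1/25)*75 = 200 + 3 = 203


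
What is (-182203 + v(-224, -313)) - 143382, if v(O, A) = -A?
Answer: -325272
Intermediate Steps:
(-182203 + v(-224, -313)) - 143382 = (-182203 - 1*(-313)) - 143382 = (-182203 + 313) - 143382 = -181890 - 143382 = -325272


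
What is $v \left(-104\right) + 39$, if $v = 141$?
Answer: $-14625$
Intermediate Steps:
$v \left(-104\right) + 39 = 141 \left(-104\right) + 39 = -14664 + 39 = -14625$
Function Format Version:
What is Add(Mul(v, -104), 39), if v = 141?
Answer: -14625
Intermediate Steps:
Add(Mul(v, -104), 39) = Add(Mul(141, -104), 39) = Add(-14664, 39) = -14625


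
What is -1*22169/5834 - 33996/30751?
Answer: -880051583/179401334 ≈ -4.9055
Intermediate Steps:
-1*22169/5834 - 33996/30751 = -22169*1/5834 - 33996*1/30751 = -22169/5834 - 33996/30751 = -880051583/179401334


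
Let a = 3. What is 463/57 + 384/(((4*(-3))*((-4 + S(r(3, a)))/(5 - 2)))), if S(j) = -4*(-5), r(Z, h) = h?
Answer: 121/57 ≈ 2.1228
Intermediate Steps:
S(j) = 20
463/57 + 384/(((4*(-3))*((-4 + S(r(3, a)))/(5 - 2)))) = 463/57 + 384/(((4*(-3))*((-4 + 20)/(5 - 2)))) = 463*(1/57) + 384/((-192/3)) = 463/57 + 384/((-192/3)) = 463/57 + 384/((-12*16/3)) = 463/57 + 384/(-64) = 463/57 + 384*(-1/64) = 463/57 - 6 = 121/57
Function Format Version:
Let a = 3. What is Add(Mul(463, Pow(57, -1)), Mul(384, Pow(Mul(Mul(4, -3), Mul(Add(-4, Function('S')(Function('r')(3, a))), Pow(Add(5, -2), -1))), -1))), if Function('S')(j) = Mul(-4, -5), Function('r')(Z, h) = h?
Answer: Rational(121, 57) ≈ 2.1228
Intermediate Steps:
Function('S')(j) = 20
Add(Mul(463, Pow(57, -1)), Mul(384, Pow(Mul(Mul(4, -3), Mul(Add(-4, Function('S')(Function('r')(3, a))), Pow(Add(5, -2), -1))), -1))) = Add(Mul(463, Pow(57, -1)), Mul(384, Pow(Mul(Mul(4, -3), Mul(Add(-4, 20), Pow(Add(5, -2), -1))), -1))) = Add(Mul(463, Rational(1, 57)), Mul(384, Pow(Mul(-12, Mul(16, Pow(3, -1))), -1))) = Add(Rational(463, 57), Mul(384, Pow(Mul(-12, Mul(16, Rational(1, 3))), -1))) = Add(Rational(463, 57), Mul(384, Pow(Mul(-12, Rational(16, 3)), -1))) = Add(Rational(463, 57), Mul(384, Pow(-64, -1))) = Add(Rational(463, 57), Mul(384, Rational(-1, 64))) = Add(Rational(463, 57), -6) = Rational(121, 57)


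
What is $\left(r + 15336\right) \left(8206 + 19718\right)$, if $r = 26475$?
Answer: $1167530364$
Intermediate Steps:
$\left(r + 15336\right) \left(8206 + 19718\right) = \left(26475 + 15336\right) \left(8206 + 19718\right) = 41811 \cdot 27924 = 1167530364$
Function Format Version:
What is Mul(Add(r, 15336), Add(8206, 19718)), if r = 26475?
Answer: 1167530364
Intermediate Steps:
Mul(Add(r, 15336), Add(8206, 19718)) = Mul(Add(26475, 15336), Add(8206, 19718)) = Mul(41811, 27924) = 1167530364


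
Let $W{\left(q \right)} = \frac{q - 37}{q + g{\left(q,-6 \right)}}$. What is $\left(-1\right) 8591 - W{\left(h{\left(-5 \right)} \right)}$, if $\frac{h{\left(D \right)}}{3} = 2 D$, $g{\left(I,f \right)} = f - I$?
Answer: $- \frac{51613}{6} \approx -8602.2$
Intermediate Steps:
$h{\left(D \right)} = 6 D$ ($h{\left(D \right)} = 3 \cdot 2 D = 6 D$)
$W{\left(q \right)} = \frac{37}{6} - \frac{q}{6}$ ($W{\left(q \right)} = \frac{q - 37}{q - \left(6 + q\right)} = \frac{-37 + q}{-6} = \left(-37 + q\right) \left(- \frac{1}{6}\right) = \frac{37}{6} - \frac{q}{6}$)
$\left(-1\right) 8591 - W{\left(h{\left(-5 \right)} \right)} = \left(-1\right) 8591 - \left(\frac{37}{6} - \frac{6 \left(-5\right)}{6}\right) = -8591 - \left(\frac{37}{6} - -5\right) = -8591 - \left(\frac{37}{6} + 5\right) = -8591 - \frac{67}{6} = - \frac{51613}{6}$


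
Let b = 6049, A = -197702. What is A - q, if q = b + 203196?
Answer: -406947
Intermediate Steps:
q = 209245 (q = 6049 + 203196 = 209245)
A - q = -197702 - 1*209245 = -197702 - 209245 = -406947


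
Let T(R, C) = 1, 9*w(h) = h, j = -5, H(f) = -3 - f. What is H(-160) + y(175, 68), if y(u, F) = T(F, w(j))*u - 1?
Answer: 331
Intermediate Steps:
w(h) = h/9
y(u, F) = -1 + u (y(u, F) = 1*u - 1 = u - 1 = -1 + u)
H(-160) + y(175, 68) = (-3 - 1*(-160)) + (-1 + 175) = (-3 + 160) + 174 = 157 + 174 = 331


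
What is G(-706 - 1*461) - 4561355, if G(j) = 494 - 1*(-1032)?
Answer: -4559829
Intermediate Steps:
G(j) = 1526 (G(j) = 494 + 1032 = 1526)
G(-706 - 1*461) - 4561355 = 1526 - 4561355 = -4559829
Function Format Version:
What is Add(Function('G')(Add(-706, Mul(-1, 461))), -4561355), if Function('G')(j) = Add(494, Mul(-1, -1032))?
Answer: -4559829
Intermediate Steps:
Function('G')(j) = 1526 (Function('G')(j) = Add(494, 1032) = 1526)
Add(Function('G')(Add(-706, Mul(-1, 461))), -4561355) = Add(1526, -4561355) = -4559829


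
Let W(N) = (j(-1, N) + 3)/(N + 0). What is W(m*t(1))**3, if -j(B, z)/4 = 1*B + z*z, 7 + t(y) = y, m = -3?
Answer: -2141700569/5832 ≈ -3.6723e+5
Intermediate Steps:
t(y) = -7 + y
j(B, z) = -4*B - 4*z**2 (j(B, z) = -4*(1*B + z*z) = -4*(B + z**2) = -4*B - 4*z**2)
W(N) = (7 - 4*N**2)/N (W(N) = ((-4*(-1) - 4*N**2) + 3)/(N + 0) = ((4 - 4*N**2) + 3)/N = (7 - 4*N**2)/N)
W(m*t(1))**3 = (-(-12)*(-7 + 1) + 7/((-3*(-7 + 1))))**3 = (-(-12)*(-6) + 7/((-3*(-6))))**3 = (-4*18 + 7/18)**3 = (-72 + 7*(1/18))**3 = (-72 + 7/18)**3 = (-1289/18)**3 = -2141700569/5832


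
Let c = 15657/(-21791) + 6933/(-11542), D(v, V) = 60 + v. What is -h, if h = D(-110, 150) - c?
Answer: 12243796003/251511722 ≈ 48.681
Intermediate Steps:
c = -331790097/251511722 (c = 15657*(-1/21791) + 6933*(-1/11542) = -15657/21791 - 6933/11542 = -331790097/251511722 ≈ -1.3192)
h = -12243796003/251511722 (h = (60 - 110) - 1*(-331790097/251511722) = -50 + 331790097/251511722 = -12243796003/251511722 ≈ -48.681)
-h = -1*(-12243796003/251511722) = 12243796003/251511722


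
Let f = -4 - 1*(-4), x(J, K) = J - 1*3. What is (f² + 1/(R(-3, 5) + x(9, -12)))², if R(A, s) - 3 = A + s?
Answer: 1/121 ≈ 0.0082645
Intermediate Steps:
x(J, K) = -3 + J (x(J, K) = J - 3 = -3 + J)
R(A, s) = 3 + A + s (R(A, s) = 3 + (A + s) = 3 + A + s)
f = 0 (f = -4 + 4 = 0)
(f² + 1/(R(-3, 5) + x(9, -12)))² = (0² + 1/((3 - 3 + 5) + (-3 + 9)))² = (0 + 1/(5 + 6))² = (0 + 1/11)² = (1/11)² = 1/121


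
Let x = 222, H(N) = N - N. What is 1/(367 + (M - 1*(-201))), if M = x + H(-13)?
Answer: 1/790 ≈ 0.0012658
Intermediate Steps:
H(N) = 0
M = 222 (M = 222 + 0 = 222)
1/(367 + (M - 1*(-201))) = 1/(367 + (222 - 1*(-201))) = 1/(367 + (222 + 201)) = 1/(367 + 423) = 1/790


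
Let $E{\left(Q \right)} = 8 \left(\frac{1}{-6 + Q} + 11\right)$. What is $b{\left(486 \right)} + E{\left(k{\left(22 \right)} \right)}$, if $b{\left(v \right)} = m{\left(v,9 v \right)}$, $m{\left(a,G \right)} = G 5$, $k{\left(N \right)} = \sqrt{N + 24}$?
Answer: $\frac{109814}{5} + \frac{4 \sqrt{46}}{5} \approx 21968.0$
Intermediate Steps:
$k{\left(N \right)} = \sqrt{24 + N}$
$E{\left(Q \right)} = 88 + \frac{8}{-6 + Q}$ ($E{\left(Q \right)} = 8 \left(11 + \frac{1}{-6 + Q}\right) = 88 + \frac{8}{-6 + Q}$)
$m{\left(a,G \right)} = 5 G$
$b{\left(v \right)} = 45 v$ ($b{\left(v \right)} = 5 \cdot 9 v = 45 v$)
$b{\left(486 \right)} + E{\left(k{\left(22 \right)} \right)} = 45 \cdot 486 + \frac{8 \left(-65 + 11 \sqrt{24 + 22}\right)}{-6 + \sqrt{24 + 22}} = 21870 + \frac{8 \left(-65 + 11 \sqrt{46}\right)}{-6 + \sqrt{46}}$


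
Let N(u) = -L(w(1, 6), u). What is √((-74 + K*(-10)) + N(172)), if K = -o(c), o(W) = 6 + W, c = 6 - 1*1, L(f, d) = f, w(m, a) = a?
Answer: √30 ≈ 5.4772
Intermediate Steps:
N(u) = -6 (N(u) = -1*6 = -6)
c = 5 (c = 6 - 1 = 5)
K = -11 (K = -(6 + 5) = -1*11 = -11)
√((-74 + K*(-10)) + N(172)) = √((-74 - 11*(-10)) - 6) = √((-74 + 110) - 6) = √(36 - 6) = √30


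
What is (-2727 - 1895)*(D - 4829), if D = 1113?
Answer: 17175352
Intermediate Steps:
(-2727 - 1895)*(D - 4829) = (-2727 - 1895)*(1113 - 4829) = -4622*(-3716) = 17175352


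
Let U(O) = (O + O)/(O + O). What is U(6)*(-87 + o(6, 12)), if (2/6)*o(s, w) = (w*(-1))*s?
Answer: -303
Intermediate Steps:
U(O) = 1 (U(O) = (2*O)/((2*O)) = (2*O)*(1/(2*O)) = 1)
o(s, w) = -3*s*w (o(s, w) = 3*((w*(-1))*s) = 3*((-w)*s) = 3*(-s*w) = -3*s*w)
U(6)*(-87 + o(6, 12)) = 1*(-87 - 3*6*12) = 1*(-87 - 216) = 1*(-303) = -303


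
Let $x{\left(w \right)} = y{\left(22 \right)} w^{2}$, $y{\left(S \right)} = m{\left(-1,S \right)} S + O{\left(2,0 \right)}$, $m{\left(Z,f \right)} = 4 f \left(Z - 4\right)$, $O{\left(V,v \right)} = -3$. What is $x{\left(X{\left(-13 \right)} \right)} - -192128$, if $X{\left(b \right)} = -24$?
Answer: $-5385280$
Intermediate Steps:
$m{\left(Z,f \right)} = 4 f \left(-4 + Z\right)$ ($m{\left(Z,f \right)} = 4 f \left(Z - 4\right) = 4 f \left(-4 + Z\right)$)
$y{\left(S \right)} = -3 - 20 S^{2}$ ($y{\left(S \right)} = 4 S \left(-4 - 1\right) S - 3 = 4 S \left(-5\right) S - 3 = - 20 S S - 3 = - 20 S^{2} - 3 = -3 - 20 S^{2}$)
$x{\left(w \right)} = - 9683 w^{2}$ ($x{\left(w \right)} = \left(-3 - 20 \cdot 22^{2}\right) w^{2} = \left(-3 - 9680\right) w^{2} = - 9683 w^{2}$)
$x{\left(X{\left(-13 \right)} \right)} - -192128 = - 9683 \left(-24\right)^{2} - -192128 = \left(-9683\right) 576 + 192128 = -5577408 + 192128 = -5385280$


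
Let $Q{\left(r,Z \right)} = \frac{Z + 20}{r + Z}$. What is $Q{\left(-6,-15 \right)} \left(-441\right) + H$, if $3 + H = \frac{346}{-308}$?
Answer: $\frac{15535}{154} \approx 100.88$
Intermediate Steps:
$Q{\left(r,Z \right)} = \frac{20 + Z}{Z + r}$
$H = - \frac{635}{154}$ ($H = -3 + \frac{346}{-308} = -3 + 346 \left(- \frac{1}{308}\right) = -3 - \frac{173}{154} = - \frac{635}{154} \approx -4.1234$)
$Q{\left(-6,-15 \right)} \left(-441\right) + H = \frac{20 - 15}{-15 - 6} \left(-441\right) - \frac{635}{154} = \frac{1}{-21} \cdot 5 \left(-441\right) - \frac{635}{154} = \left(- \frac{1}{21}\right) 5 \left(-441\right) - \frac{635}{154} = \left(- \frac{5}{21}\right) \left(-441\right) - \frac{635}{154} = 105 - \frac{635}{154} = \frac{15535}{154}$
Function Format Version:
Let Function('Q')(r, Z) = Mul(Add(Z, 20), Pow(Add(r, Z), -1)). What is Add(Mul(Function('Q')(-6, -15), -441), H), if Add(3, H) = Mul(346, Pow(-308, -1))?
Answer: Rational(15535, 154) ≈ 100.88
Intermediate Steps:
Function('Q')(r, Z) = Mul(Pow(Add(Z, r), -1), Add(20, Z)) (Function('Q')(r, Z) = Mul(Add(20, Z), Pow(Add(Z, r), -1)) = Mul(Pow(Add(Z, r), -1), Add(20, Z)))
H = Rational(-635, 154) (H = Add(-3, Mul(346, Pow(-308, -1))) = Add(-3, Mul(346, Rational(-1, 308))) = Add(-3, Rational(-173, 154)) = Rational(-635, 154) ≈ -4.1234)
Add(Mul(Function('Q')(-6, -15), -441), H) = Add(Mul(Mul(Pow(Add(-15, -6), -1), Add(20, -15)), -441), Rational(-635, 154)) = Add(Mul(Mul(Pow(-21, -1), 5), -441), Rational(-635, 154)) = Add(Mul(Mul(Rational(-1, 21), 5), -441), Rational(-635, 154)) = Add(Mul(Rational(-5, 21), -441), Rational(-635, 154)) = Add(105, Rational(-635, 154)) = Rational(15535, 154)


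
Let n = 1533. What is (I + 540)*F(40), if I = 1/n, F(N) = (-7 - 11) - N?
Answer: -48013618/1533 ≈ -31320.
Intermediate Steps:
F(N) = -18 - N
I = 1/1533 ≈ 0.00065232
(I + 540)*F(40) = (1/1533 + 540)*(-18 - 1*40) = 827821*(-18 - 40)/1533 = (827821/1533)*(-58) = -48013618/1533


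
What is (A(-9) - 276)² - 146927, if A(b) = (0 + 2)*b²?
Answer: -133931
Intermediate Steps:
A(b) = 2*b²
(A(-9) - 276)² - 146927 = (2*(-9)² - 276)² - 146927 = (2*81 - 276)² - 146927 = (162 - 276)² - 146927 = (-114)² - 146927 = 12996 - 146927 = -133931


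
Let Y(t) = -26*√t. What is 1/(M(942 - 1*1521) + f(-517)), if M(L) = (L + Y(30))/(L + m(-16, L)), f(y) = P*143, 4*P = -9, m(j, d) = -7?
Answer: -146864492/47108513123 - 60944*√30/141325539369 ≈ -0.0031199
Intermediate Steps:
P = -9/4 (P = (¼)*(-9) = -9/4 ≈ -2.2500)
f(y) = -1287/4 (f(y) = -9/4*143 = -1287/4)
M(L) = (L - 26*√30)/(-7 + L) (M(L) = (L - 26*√30)/(L - 7) = (L - 26*√30)/(-7 + L))
1/(M(942 - 1*1521) + f(-517)) = 1/(((942 - 1*1521) - 26*√30)/(-7 + (942 - 1*1521)) - 1287/4) = 1/(((942 - 1521) - 26*√30)/(-7 + (942 - 1521)) - 1287/4) = 1/((-579 - 26*√30)/(-7 - 579) - 1287/4) = 1/((-579 - 26*√30)/(-586) - 1287/4) = 1/(-(-579 - 26*√30)/586 - 1287/4) = 1/((579/586 + 13*√30/293) - 1287/4) = 1/(-375933/1172 + 13*√30/293)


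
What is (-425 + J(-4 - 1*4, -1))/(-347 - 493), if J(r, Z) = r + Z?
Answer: 31/60 ≈ 0.51667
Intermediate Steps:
J(r, Z) = Z + r
(-425 + J(-4 - 1*4, -1))/(-347 - 493) = (-425 + (-1 + (-4 - 1*4)))/(-347 - 493) = (-425 + (-1 + (-4 - 4)))/(-840) = (-425 + (-1 - 8))*(-1/840) = (-425 - 9)*(-1/840) = -434*(-1/840) = 31/60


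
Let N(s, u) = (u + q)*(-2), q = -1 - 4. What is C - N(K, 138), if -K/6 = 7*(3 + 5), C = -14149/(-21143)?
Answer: 5638187/21143 ≈ 266.67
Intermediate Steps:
q = -5
C = 14149/21143 (C = -14149*(-1/21143) = 14149/21143 ≈ 0.66920)
K = -336 (K = -42*(3 + 5) = -42*8 = -6*56 = -336)
N(s, u) = 10 - 2*u (N(s, u) = (u - 5)*(-2) = (-5 + u)*(-2) = 10 - 2*u)
C - N(K, 138) = 14149/21143 - (10 - 2*138) = 14149/21143 - (10 - 276) = 14149/21143 - 1*(-266) = 14149/21143 + 266 = 5638187/21143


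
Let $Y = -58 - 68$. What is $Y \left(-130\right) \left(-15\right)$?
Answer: $-245700$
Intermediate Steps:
$Y = -126$
$Y \left(-130\right) \left(-15\right) = \left(-126\right) \left(-130\right) \left(-15\right) = 16380 \left(-15\right) = -245700$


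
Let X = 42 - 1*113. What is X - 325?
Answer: -396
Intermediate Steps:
X = -71 (X = 42 - 113 = -71)
X - 325 = -71 - 325 = -396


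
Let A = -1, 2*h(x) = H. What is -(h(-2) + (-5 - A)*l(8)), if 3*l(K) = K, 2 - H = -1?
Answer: 55/6 ≈ 9.1667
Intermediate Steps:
H = 3 (H = 2 - 1*(-1) = 2 + 1 = 3)
h(x) = 3/2 (h(x) = (½)*3 = 3/2)
l(K) = K/3
-(h(-2) + (-5 - A)*l(8)) = -(3/2 + (-5 - 1*(-1))*((⅓)*8)) = -(3/2 + (-5 + 1)*(8/3)) = -(3/2 - 4*8/3) = -(3/2 - 32/3) = -1*(-55/6) = 55/6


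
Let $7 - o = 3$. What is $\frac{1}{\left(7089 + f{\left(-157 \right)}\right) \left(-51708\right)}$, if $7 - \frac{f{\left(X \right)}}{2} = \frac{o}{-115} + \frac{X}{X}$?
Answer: $- \frac{115}{42225942084} \approx -2.7234 \cdot 10^{-9}$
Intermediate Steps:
$o = 4$ ($o = 7 - 3 = 4$)
$f{\left(X \right)} = \frac{1388}{115}$ ($f{\left(X \right)} = 14 - 2 \left(\frac{4}{-115} + \frac{X}{X}\right) = 14 - 2 \left(4 \left(- \frac{1}{115}\right) + 1\right) = 14 - 2 \left(- \frac{4}{115} + 1\right) = 14 - \frac{222}{115} = \frac{1388}{115}$)
$\frac{1}{\left(7089 + f{\left(-157 \right)}\right) \left(-51708\right)} = \frac{1}{\left(7089 + \frac{1388}{115}\right) \left(-51708\right)} = \frac{1}{\frac{816623}{115}} \left(- \frac{1}{51708}\right) = \frac{115}{816623} \left(- \frac{1}{51708}\right) = - \frac{115}{42225942084}$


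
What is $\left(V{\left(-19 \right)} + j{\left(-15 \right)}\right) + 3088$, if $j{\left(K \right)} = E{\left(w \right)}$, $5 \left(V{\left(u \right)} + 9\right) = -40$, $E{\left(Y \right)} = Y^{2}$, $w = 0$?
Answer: $3071$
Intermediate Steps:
$V{\left(u \right)} = -17$ ($V{\left(u \right)} = -9 + \frac{1}{5} \left(-40\right) = -9 - 8 = -17$)
$j{\left(K \right)} = 0$ ($j{\left(K \right)} = 0^{2} = 0$)
$\left(V{\left(-19 \right)} + j{\left(-15 \right)}\right) + 3088 = \left(-17 + 0\right) + 3088 = -17 + 3088 = 3071$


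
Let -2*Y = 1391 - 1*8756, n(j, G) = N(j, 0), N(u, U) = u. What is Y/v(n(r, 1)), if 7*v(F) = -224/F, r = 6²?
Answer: -66285/16 ≈ -4142.8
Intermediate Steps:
r = 36
n(j, G) = j
v(F) = -32/F (v(F) = (-224/F)/7 = -32/F)
Y = 7365/2 (Y = -(1391 - 1*8756)/2 = -(1391 - 8756)/2 = -½*(-7365) = 7365/2 ≈ 3682.5)
Y/v(n(r, 1)) = 7365/(2*((-32/36))) = 7365/(2*((-32*1/36))) = 7365/(2*(-8/9)) = (7365/2)*(-9/8) = -66285/16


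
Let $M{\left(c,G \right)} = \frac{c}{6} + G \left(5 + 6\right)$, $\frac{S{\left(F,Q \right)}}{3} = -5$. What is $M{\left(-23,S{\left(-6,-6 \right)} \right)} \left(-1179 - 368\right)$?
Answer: $\frac{1567111}{6} \approx 2.6119 \cdot 10^{5}$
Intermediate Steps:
$S{\left(F,Q \right)} = -15$ ($S{\left(F,Q \right)} = 3 \left(-5\right) = -15$)
$M{\left(c,G \right)} = 11 G + \frac{c}{6}$ ($M{\left(c,G \right)} = c \frac{1}{6} + G 11 = \frac{c}{6} + 11 G = 11 G + \frac{c}{6}$)
$M{\left(-23,S{\left(-6,-6 \right)} \right)} \left(-1179 - 368\right) = \left(11 \left(-15\right) + \frac{1}{6} \left(-23\right)\right) \left(-1179 - 368\right) = \left(-165 - \frac{23}{6}\right) \left(-1547\right) = \left(- \frac{1013}{6}\right) \left(-1547\right) = \frac{1567111}{6}$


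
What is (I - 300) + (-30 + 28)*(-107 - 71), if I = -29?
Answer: 27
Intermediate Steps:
(I - 300) + (-30 + 28)*(-107 - 71) = (-29 - 300) + (-30 + 28)*(-107 - 71) = -329 - 2*(-178) = -329 + 356 = 27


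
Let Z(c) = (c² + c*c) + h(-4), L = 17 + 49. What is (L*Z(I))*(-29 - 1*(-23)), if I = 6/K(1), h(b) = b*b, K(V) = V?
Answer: -34848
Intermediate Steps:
h(b) = b²
I = 6 (I = 6/1 = 6*1 = 6)
L = 66
Z(c) = 16 + 2*c² (Z(c) = (c² + c*c) + (-4)² = (c² + c²) + 16 = 2*c² + 16 = 16 + 2*c²)
(L*Z(I))*(-29 - 1*(-23)) = (66*(16 + 2*6²))*(-29 - 1*(-23)) = (66*(16 + 2*36))*(-29 + 23) = (66*(16 + 72))*(-6) = (66*88)*(-6) = 5808*(-6) = -34848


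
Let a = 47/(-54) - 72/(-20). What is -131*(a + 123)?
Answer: -4447057/270 ≈ -16471.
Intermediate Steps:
a = 737/270 (a = 47*(-1/54) - 72*(-1/20) = -47/54 + 18/5 = 737/270 ≈ 2.7296)
-131*(a + 123) = -131*(737/270 + 123) = -131*33947/270 = -4447057/270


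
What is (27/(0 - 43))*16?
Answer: -432/43 ≈ -10.047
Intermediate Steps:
(27/(0 - 43))*16 = (27/(-43))*16 = (27*(-1/43))*16 = -27/43*16 = -432/43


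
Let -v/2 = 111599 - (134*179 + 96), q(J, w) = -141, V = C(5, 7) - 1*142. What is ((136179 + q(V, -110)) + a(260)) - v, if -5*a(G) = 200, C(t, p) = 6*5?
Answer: 311032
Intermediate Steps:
C(t, p) = 30
a(G) = -40 (a(G) = -⅕*200 = -40)
V = -112 (V = 30 - 1*142 = 30 - 142 = -112)
v = -175034 (v = -2*(111599 - (134*179 + 96)) = -2*(111599 - (23986 + 96)) = -2*(111599 - 1*24082) = -2*(111599 - 24082) = -2*87517 = -175034)
((136179 + q(V, -110)) + a(260)) - v = ((136179 - 141) - 40) - 1*(-175034) = (136038 - 40) + 175034 = 135998 + 175034 = 311032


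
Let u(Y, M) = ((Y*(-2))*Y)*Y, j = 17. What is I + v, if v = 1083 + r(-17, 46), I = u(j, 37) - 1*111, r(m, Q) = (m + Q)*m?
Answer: -9347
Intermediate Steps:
u(Y, M) = -2*Y**3 (u(Y, M) = ((-2*Y)*Y)*Y = (-2*Y**2)*Y = -2*Y**3)
r(m, Q) = m*(Q + m) (r(m, Q) = (Q + m)*m = m*(Q + m))
I = -9937 (I = -2*17**3 - 1*111 = -2*4913 - 111 = -9826 - 111 = -9937)
v = 590 (v = 1083 - 17*(46 - 17) = 1083 - 17*29 = 1083 - 493 = 590)
I + v = -9937 + 590 = -9347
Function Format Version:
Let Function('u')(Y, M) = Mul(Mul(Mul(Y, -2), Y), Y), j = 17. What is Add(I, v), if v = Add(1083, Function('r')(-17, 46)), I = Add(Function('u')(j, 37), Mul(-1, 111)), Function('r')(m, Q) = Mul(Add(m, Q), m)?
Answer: -9347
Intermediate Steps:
Function('u')(Y, M) = Mul(-2, Pow(Y, 3)) (Function('u')(Y, M) = Mul(Mul(Mul(-2, Y), Y), Y) = Mul(Mul(-2, Pow(Y, 2)), Y) = Mul(-2, Pow(Y, 3)))
Function('r')(m, Q) = Mul(m, Add(Q, m)) (Function('r')(m, Q) = Mul(Add(Q, m), m) = Mul(m, Add(Q, m)))
I = -9937 (I = Add(Mul(-2, Pow(17, 3)), Mul(-1, 111)) = Add(Mul(-2, 4913), -111) = Add(-9826, -111) = -9937)
v = 590 (v = Add(1083, Mul(-17, Add(46, -17))) = Add(1083, Mul(-17, 29)) = Add(1083, -493) = 590)
Add(I, v) = Add(-9937, 590) = -9347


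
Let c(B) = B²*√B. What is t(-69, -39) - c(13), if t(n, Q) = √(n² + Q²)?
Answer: -169*√13 + 3*√698 ≈ -530.08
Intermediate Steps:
t(n, Q) = √(Q² + n²)
c(B) = B^(5/2)
t(-69, -39) - c(13) = √((-39)² + (-69)²) - 13^(5/2) = √(1521 + 4761) - 169*√13 = √6282 - 169*√13 = 3*√698 - 169*√13 = -169*√13 + 3*√698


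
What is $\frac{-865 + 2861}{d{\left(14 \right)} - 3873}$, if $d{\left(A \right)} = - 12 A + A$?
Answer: $- \frac{1996}{4027} \approx -0.49565$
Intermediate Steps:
$d{\left(A \right)} = - 11 A$
$\frac{-865 + 2861}{d{\left(14 \right)} - 3873} = \frac{-865 + 2861}{\left(-11\right) 14 - 3873} = \frac{1996}{-154 - 3873} = \frac{1996}{-4027} = 1996 \left(- \frac{1}{4027}\right) = - \frac{1996}{4027}$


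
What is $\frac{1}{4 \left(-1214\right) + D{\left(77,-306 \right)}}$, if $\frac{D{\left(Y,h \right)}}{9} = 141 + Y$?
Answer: $- \frac{1}{2894} \approx -0.00034554$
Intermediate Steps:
$D{\left(Y,h \right)} = 1269 + 9 Y$ ($D{\left(Y,h \right)} = 9 \left(141 + Y\right) = 1269 + 9 Y$)
$\frac{1}{4 \left(-1214\right) + D{\left(77,-306 \right)}} = \frac{1}{4 \left(-1214\right) + \left(1269 + 9 \cdot 77\right)} = \frac{1}{-4856 + \left(1269 + 693\right)} = \frac{1}{-4856 + 1962} = \frac{1}{-2894} = - \frac{1}{2894}$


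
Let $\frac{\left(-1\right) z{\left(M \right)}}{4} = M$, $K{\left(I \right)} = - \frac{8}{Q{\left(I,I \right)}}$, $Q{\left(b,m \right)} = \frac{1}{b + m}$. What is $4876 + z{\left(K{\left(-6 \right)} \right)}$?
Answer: $4492$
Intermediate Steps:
$K{\left(I \right)} = - 16 I$ ($K{\left(I \right)} = - \frac{8}{\frac{1}{I + I}} = - \frac{8}{\frac{1}{2 I}} = - \frac{8}{\frac{1}{2} \frac{1}{I}} = - 8 \cdot 2 I = - 16 I$)
$z{\left(M \right)} = - 4 M$
$4876 + z{\left(K{\left(-6 \right)} \right)} = 4876 - 4 \left(\left(-16\right) \left(-6\right)\right) = 4876 - 384 = 4492$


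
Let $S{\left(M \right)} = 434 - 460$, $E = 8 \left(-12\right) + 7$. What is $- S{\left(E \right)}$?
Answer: $26$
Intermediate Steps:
$E = -89$ ($E = -96 + 7 = -89$)
$S{\left(M \right)} = -26$
$- S{\left(E \right)} = \left(-1\right) \left(-26\right) = 26$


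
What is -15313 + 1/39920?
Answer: -611294959/39920 ≈ -15313.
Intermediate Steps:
-15313 + 1/39920 = -611294959/39920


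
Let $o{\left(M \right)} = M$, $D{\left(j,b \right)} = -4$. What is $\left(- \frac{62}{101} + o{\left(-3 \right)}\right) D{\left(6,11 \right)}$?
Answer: $\frac{1460}{101} \approx 14.455$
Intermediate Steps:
$\left(- \frac{62}{101} + o{\left(-3 \right)}\right) D{\left(6,11 \right)} = \left(- \frac{62}{101} - 3\right) \left(-4\right) = \left(- \frac{365}{101}\right) \left(-4\right) = \frac{1460}{101}$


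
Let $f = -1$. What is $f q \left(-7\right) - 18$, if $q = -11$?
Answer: $-95$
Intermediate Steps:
$f q \left(-7\right) - 18 = \left(-1\right) \left(-11\right) \left(-7\right) - 18 = 11 \left(-7\right) - 18 = -77 - 18 = -95$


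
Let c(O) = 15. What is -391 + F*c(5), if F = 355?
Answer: 4934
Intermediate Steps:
-391 + F*c(5) = -391 + 355*15 = -391 + 5325 = 4934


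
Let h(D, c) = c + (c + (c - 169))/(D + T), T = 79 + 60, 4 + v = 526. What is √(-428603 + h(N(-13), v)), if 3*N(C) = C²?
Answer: I*√146999764826/586 ≈ 654.28*I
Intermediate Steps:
v = 522 (v = -4 + 526 = 522)
T = 139
N(C) = C²/3
h(D, c) = c + (-169 + 2*c)/(139 + D) (h(D, c) = c + (c + (c - 169))/(D + 139) = c + (c + (-169 + c))/(139 + D) = c + (-169 + 2*c)/(139 + D))
√(-428603 + h(N(-13), v)) = √(-428603 + (-169 + 141*522 + ((⅓)*(-13)²)*522)/(139 + (⅓)*(-13)²)) = √(-428603 + (-169 + 73602 + ((⅓)*169)*522)/(139 + (⅓)*169)) = √(-428603 + (-169 + 73602 + (169/3)*522)/(139 + 169/3)) = √(-428603 + (-169 + 73602 + 29406)/(586/3)) = √(-428603 + (3/586)*102839) = √(-428603 + 308517/586) = √(-250852841/586) = I*√146999764826/586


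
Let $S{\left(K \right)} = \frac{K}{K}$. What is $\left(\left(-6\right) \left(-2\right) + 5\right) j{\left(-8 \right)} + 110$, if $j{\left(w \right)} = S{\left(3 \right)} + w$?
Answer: $-9$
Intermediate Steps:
$S{\left(K \right)} = 1$
$j{\left(w \right)} = 1 + w$
$\left(\left(-6\right) \left(-2\right) + 5\right) j{\left(-8 \right)} + 110 = \left(\left(-6\right) \left(-2\right) + 5\right) \left(1 - 8\right) + 110 = \left(12 + 5\right) \left(-7\right) + 110 = 17 \left(-7\right) + 110 = -119 + 110 = -9$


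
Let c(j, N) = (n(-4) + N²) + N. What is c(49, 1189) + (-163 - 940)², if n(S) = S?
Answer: 2631515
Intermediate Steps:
c(j, N) = -4 + N + N² (c(j, N) = (-4 + N²) + N = -4 + N + N²)
c(49, 1189) + (-163 - 940)² = (-4 + 1189 + 1189²) + (-163 - 940)² = (-4 + 1189 + 1413721) + (-1103)² = 1414906 + 1216609 = 2631515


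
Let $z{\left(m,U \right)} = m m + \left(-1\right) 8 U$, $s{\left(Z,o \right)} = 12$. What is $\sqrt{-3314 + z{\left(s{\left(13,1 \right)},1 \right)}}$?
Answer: $i \sqrt{3178} \approx 56.374 i$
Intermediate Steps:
$z{\left(m,U \right)} = m^{2} - 8 U$
$\sqrt{-3314 + z{\left(s{\left(13,1 \right)},1 \right)}} = \sqrt{-3314 + \left(12^{2} - 8\right)} = \sqrt{-3314 + \left(144 - 8\right)} = \sqrt{-3314 + 136} = \sqrt{-3178} = i \sqrt{3178}$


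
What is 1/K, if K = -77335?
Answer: -1/77335 ≈ -1.2931e-5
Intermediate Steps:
1/K = 1/(-77335) = -1/77335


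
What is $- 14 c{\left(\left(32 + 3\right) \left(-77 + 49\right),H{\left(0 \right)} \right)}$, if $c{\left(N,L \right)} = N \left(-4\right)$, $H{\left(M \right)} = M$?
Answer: $-54880$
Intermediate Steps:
$c{\left(N,L \right)} = - 4 N$
$- 14 c{\left(\left(32 + 3\right) \left(-77 + 49\right),H{\left(0 \right)} \right)} = - 14 \left(- 4 \left(32 + 3\right) \left(-77 + 49\right)\right) = - 14 \left(- 4 \cdot 35 \left(-28\right)\right) = - 14 \left(\left(-4\right) \left(-980\right)\right) = \left(-14\right) 3920 = -54880$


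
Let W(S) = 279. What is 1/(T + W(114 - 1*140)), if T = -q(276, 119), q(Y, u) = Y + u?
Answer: -1/116 ≈ -0.0086207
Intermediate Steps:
T = -395 (T = -(276 + 119) = -1*395 = -395)
1/(T + W(114 - 1*140)) = 1/(-395 + 279) = 1/(-116) = -1/116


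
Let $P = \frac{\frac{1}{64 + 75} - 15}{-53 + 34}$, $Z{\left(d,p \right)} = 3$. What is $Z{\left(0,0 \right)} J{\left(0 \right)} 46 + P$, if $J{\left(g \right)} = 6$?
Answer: $\frac{2188832}{2641} \approx 828.79$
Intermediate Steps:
$P = \frac{2084}{2641}$ ($P = \frac{\frac{1}{139} - 15}{-19} = \left(\frac{1}{139} - 15\right) \left(- \frac{1}{19}\right) = \left(- \frac{2084}{139}\right) \left(- \frac{1}{19}\right) = \frac{2084}{2641} \approx 0.78909$)
$Z{\left(0,0 \right)} J{\left(0 \right)} 46 + P = 3 \cdot 6 \cdot 46 + \frac{2084}{2641} = 18 \cdot 46 + \frac{2084}{2641} = 828 + \frac{2084}{2641} = \frac{2188832}{2641}$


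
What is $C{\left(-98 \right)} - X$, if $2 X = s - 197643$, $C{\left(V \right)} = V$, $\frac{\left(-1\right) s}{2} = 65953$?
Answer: $\frac{329353}{2} \approx 1.6468 \cdot 10^{5}$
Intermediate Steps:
$s = -131906$ ($s = \left(-2\right) 65953 = -131906$)
$X = - \frac{329549}{2}$ ($X = \frac{-131906 - 197643}{2} = \frac{1}{2} \left(-329549\right) = - \frac{329549}{2} \approx -1.6477 \cdot 10^{5}$)
$C{\left(-98 \right)} - X = -98 - - \frac{329549}{2} = -98 + \frac{329549}{2} = \frac{329353}{2}$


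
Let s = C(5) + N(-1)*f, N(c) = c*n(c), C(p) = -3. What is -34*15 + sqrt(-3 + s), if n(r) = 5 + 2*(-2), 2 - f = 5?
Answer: -510 + I*sqrt(3) ≈ -510.0 + 1.732*I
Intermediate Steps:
f = -3 (f = 2 - 1*5 = 2 - 5 = -3)
n(r) = 1 (n(r) = 5 - 4 = 1)
N(c) = c (N(c) = c*1 = c)
s = 0 (s = -3 - 1*(-3) = -3 + 3 = 0)
-34*15 + sqrt(-3 + s) = -34*15 + sqrt(-3 + 0) = -510 + sqrt(-3) = -510 + I*sqrt(3)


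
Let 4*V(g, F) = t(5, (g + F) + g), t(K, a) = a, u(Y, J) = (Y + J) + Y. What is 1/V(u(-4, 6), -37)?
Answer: -4/41 ≈ -0.097561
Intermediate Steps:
u(Y, J) = J + 2*Y (u(Y, J) = (J + Y) + Y = J + 2*Y)
V(g, F) = g/2 + F/4 (V(g, F) = ((g + F) + g)/4 = ((F + g) + g)/4 = (F + 2*g)/4 = g/2 + F/4)
1/V(u(-4, 6), -37) = 1/((6 + 2*(-4))/2 + (¼)*(-37)) = 1/((6 - 8)/2 - 37/4) = 1/((½)*(-2) - 37/4) = 1/(-1 - 37/4) = 1/(-41/4) = -4/41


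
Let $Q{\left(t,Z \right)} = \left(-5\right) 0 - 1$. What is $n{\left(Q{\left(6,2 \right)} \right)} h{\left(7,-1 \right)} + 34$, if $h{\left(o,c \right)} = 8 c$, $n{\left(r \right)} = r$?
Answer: $42$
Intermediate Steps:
$Q{\left(t,Z \right)} = -1$ ($Q{\left(t,Z \right)} = 0 - 1 = -1$)
$n{\left(Q{\left(6,2 \right)} \right)} h{\left(7,-1 \right)} + 34 = - 8 \left(-1\right) + 34 = \left(-1\right) \left(-8\right) + 34 = 8 + 34 = 42$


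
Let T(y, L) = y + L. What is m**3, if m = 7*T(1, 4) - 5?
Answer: 27000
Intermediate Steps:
T(y, L) = L + y
m = 30 (m = 7*(4 + 1) - 5 = 7*5 - 5 = 35 - 5 = 30)
m**3 = 30**3 = 27000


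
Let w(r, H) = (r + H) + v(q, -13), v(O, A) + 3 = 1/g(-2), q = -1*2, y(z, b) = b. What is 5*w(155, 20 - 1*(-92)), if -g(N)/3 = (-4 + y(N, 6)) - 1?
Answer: 3955/3 ≈ 1318.3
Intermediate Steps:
q = -2
g(N) = -3 (g(N) = -3*((-4 + 6) - 1) = -3*(2 - 1) = -3*1 = -3)
v(O, A) = -10/3 (v(O, A) = -3 + 1/(-3) = -3 - ⅓ = -10/3)
w(r, H) = -10/3 + H + r (w(r, H) = (r + H) - 10/3 = (H + r) - 10/3 = -10/3 + H + r)
5*w(155, 20 - 1*(-92)) = 5*(-10/3 + (20 - 1*(-92)) + 155) = 5*(-10/3 + (20 + 92) + 155) = 5*(-10/3 + 112 + 155) = 5*(791/3) = 3955/3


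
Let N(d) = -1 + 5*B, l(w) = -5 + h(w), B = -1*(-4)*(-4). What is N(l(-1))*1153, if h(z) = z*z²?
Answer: -93393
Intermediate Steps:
B = -16 (B = 4*(-4) = -16)
h(z) = z³
l(w) = -5 + w³
N(d) = -81 (N(d) = -1 + 5*(-16) = -1 - 80 = -81)
N(l(-1))*1153 = -81*1153 = -93393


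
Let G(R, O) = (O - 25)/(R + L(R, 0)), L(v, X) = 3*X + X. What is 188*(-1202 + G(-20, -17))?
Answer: -1127906/5 ≈ -2.2558e+5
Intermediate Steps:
L(v, X) = 4*X
G(R, O) = (-25 + O)/R (G(R, O) = (O - 25)/(R + 4*0) = (-25 + O)/(R + 0) = (-25 + O)/R)
188*(-1202 + G(-20, -17)) = 188*(-1202 + (-25 - 17)/(-20)) = 188*(-1202 - 1/20*(-42)) = 188*(-1202 + 21/10) = 188*(-11999/10) = -1127906/5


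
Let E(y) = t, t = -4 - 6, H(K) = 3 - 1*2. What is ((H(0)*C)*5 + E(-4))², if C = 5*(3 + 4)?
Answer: 27225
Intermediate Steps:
H(K) = 1 (H(K) = 3 - 2 = 1)
t = -10
E(y) = -10
C = 35 (C = 5*7 = 35)
((H(0)*C)*5 + E(-4))² = ((1*35)*5 - 10)² = (35*5 - 10)² = (175 - 10)² = 165² = 27225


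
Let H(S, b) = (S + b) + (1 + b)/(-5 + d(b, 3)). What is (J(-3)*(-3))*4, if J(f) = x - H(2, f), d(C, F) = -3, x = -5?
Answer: 51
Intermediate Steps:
H(S, b) = -⅛ + S + 7*b/8 (H(S, b) = (S + b) + (1 + b)/(-5 - 3) = (S + b) + (1 + b)/(-8) = (S + b) + (1 + b)*(-⅛) = (S + b) + (-⅛ - b/8) = -⅛ + S + 7*b/8)
J(f) = -55/8 - 7*f/8 (J(f) = -5 - (-⅛ + 2 + 7*f/8) = -5 - (15/8 + 7*f/8) = -5 + (-15/8 - 7*f/8) = -55/8 - 7*f/8)
(J(-3)*(-3))*4 = ((-55/8 - 7/8*(-3))*(-3))*4 = ((-55/8 + 21/8)*(-3))*4 = -17/4*(-3)*4 = (51/4)*4 = 51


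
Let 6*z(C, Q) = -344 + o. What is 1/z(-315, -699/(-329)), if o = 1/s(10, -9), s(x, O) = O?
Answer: -54/3097 ≈ -0.017436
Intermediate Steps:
o = -1/9 (o = 1/(-9) = -1/9 ≈ -0.11111)
z(C, Q) = -3097/54 (z(C, Q) = (-344 - 1/9)/6 = (1/6)*(-3097/9) = -3097/54)
1/z(-315, -699/(-329)) = 1/(-3097/54) = -54/3097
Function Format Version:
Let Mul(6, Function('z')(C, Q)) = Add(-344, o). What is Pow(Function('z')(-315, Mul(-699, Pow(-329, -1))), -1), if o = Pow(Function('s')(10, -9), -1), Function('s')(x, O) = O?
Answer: Rational(-54, 3097) ≈ -0.017436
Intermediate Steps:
o = Rational(-1, 9) (o = Pow(-9, -1) = Rational(-1, 9) ≈ -0.11111)
Function('z')(C, Q) = Rational(-3097, 54) (Function('z')(C, Q) = Mul(Rational(1, 6), Add(-344, Rational(-1, 9))) = Mul(Rational(1, 6), Rational(-3097, 9)) = Rational(-3097, 54))
Pow(Function('z')(-315, Mul(-699, Pow(-329, -1))), -1) = Pow(Rational(-3097, 54), -1) = Rational(-54, 3097)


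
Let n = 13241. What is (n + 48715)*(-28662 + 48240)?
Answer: 1212974568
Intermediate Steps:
(n + 48715)*(-28662 + 48240) = (13241 + 48715)*(-28662 + 48240) = 61956*19578 = 1212974568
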